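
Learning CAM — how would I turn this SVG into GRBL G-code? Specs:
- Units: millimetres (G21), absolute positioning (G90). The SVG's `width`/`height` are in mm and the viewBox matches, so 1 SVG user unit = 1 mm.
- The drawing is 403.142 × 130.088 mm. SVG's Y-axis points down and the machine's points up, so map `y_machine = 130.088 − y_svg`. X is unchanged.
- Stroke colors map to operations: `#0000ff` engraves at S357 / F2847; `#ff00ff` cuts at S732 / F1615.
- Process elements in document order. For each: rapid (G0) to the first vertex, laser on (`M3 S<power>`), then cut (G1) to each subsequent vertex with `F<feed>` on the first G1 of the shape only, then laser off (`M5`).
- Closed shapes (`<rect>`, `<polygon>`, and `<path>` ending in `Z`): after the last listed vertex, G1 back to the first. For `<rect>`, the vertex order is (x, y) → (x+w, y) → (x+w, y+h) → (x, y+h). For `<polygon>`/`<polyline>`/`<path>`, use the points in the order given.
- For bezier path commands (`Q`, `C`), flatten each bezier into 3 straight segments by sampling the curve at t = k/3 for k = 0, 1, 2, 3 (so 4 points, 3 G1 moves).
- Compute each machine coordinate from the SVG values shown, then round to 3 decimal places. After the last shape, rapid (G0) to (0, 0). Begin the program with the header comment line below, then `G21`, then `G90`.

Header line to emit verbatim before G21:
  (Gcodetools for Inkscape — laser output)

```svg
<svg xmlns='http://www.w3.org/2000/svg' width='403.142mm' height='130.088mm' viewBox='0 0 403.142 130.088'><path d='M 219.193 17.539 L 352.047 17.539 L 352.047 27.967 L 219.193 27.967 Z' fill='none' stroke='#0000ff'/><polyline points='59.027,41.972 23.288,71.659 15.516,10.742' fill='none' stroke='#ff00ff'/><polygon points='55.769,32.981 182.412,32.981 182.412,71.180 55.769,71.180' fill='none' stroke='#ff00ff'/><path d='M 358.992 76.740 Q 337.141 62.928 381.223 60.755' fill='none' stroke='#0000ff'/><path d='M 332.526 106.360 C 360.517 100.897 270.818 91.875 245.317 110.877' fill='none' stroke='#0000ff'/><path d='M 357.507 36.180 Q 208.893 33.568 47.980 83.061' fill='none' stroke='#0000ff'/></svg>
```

1 u = 1 mm; y_m = 130.088 − y.

[1] `<path>` rectangle, #0000ff→engrave S357 F2847: (219.193,112.549) → (352.047,112.549) → (352.047,102.121) → (219.193,102.121) → (219.193,112.549) (closed)

[2] `<polyline>` open polyline, #ff00ff→cut S732 F1615: (59.027,88.116) → (23.288,58.429) → (15.516,119.346)

[3] `<polygon>` rectangle, #ff00ff→cut S732 F1615: (55.769,97.107) → (182.412,97.107) → (182.412,58.908) → (55.769,58.908) → (55.769,97.107) (closed)

[4] `<path>` quadratic bezier, #0000ff→engrave S357 F2847: (358.992,53.348) → (351.751,61.263) → (359.161,66.591) → (381.223,69.333)

[5] `<path>` cubic bezier, #0000ff→engrave S357 F2847: (332.526,23.728) → (328.024,29.208) → (285.481,30.041) → (245.317,19.211)

[6] `<path>` quadratic bezier, #0000ff→engrave S357 F2847: (357.507,93.908) → (257.064,89.860) → (153.889,74.233) → (47.980,47.027)

(Gcodetools for Inkscape — laser output)
G21
G90
G0 X219.193 Y112.549
M3 S357
G1 X352.047 Y112.549 F2847
G1 X352.047 Y102.121
G1 X219.193 Y102.121
G1 X219.193 Y112.549
M5
G0 X59.027 Y88.116
M3 S732
G1 X23.288 Y58.429 F1615
G1 X15.516 Y119.346
M5
G0 X55.769 Y97.107
M3 S732
G1 X182.412 Y97.107 F1615
G1 X182.412 Y58.908
G1 X55.769 Y58.908
G1 X55.769 Y97.107
M5
G0 X358.992 Y53.348
M3 S357
G1 X351.751 Y61.263 F2847
G1 X359.161 Y66.591
G1 X381.223 Y69.333
M5
G0 X332.526 Y23.728
M3 S357
G1 X328.024 Y29.208 F2847
G1 X285.481 Y30.041
G1 X245.317 Y19.211
M5
G0 X357.507 Y93.908
M3 S357
G1 X257.064 Y89.860 F2847
G1 X153.889 Y74.233
G1 X47.980 Y47.027
M5
G0 X0.000 Y0.000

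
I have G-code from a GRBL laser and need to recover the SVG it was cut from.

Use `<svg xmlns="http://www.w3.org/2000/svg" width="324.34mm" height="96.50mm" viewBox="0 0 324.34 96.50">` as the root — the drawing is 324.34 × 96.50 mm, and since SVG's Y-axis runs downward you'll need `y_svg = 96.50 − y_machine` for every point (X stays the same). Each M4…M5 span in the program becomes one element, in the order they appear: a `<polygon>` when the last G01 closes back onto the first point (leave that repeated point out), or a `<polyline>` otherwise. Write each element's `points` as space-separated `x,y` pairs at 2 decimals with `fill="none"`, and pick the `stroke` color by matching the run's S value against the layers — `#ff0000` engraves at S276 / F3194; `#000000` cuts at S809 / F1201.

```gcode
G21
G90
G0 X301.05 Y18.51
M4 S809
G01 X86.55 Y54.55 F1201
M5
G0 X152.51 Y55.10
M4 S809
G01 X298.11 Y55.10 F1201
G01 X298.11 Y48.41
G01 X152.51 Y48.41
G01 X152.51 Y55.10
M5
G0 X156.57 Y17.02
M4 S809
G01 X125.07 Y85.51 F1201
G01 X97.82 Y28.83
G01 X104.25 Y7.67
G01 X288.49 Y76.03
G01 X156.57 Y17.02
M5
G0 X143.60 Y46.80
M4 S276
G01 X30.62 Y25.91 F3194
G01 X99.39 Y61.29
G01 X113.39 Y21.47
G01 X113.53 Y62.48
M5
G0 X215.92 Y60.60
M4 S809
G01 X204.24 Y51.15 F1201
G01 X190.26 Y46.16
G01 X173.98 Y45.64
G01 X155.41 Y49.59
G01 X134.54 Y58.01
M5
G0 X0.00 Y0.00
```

y_svg = 96.50 − y_m.

[1] S809→`#000000` (cut); open run; points: 301.05,77.99 86.55,41.95

[2] S809→`#000000` (cut); closed run; points: 152.51,41.40 298.11,41.40 298.11,48.09 152.51,48.09

[3] S809→`#000000` (cut); closed run; points: 156.57,79.48 125.07,10.99 97.82,67.67 104.25,88.83 288.49,20.47

[4] S276→`#ff0000` (engrave); open run; points: 143.60,49.70 30.62,70.59 99.39,35.21 113.39,75.03 113.53,34.02

[5] S809→`#000000` (cut); open run; points: 215.92,35.90 204.24,45.35 190.26,50.34 173.98,50.86 155.41,46.91 134.54,38.49

<svg xmlns="http://www.w3.org/2000/svg" width="324.34mm" height="96.50mm" viewBox="0 0 324.34 96.50">
  <polyline points="301.05,77.99 86.55,41.95" fill="none" stroke="#000000"/>
  <polygon points="152.51,41.40 298.11,41.40 298.11,48.09 152.51,48.09" fill="none" stroke="#000000"/>
  <polygon points="156.57,79.48 125.07,10.99 97.82,67.67 104.25,88.83 288.49,20.47" fill="none" stroke="#000000"/>
  <polyline points="143.60,49.70 30.62,70.59 99.39,35.21 113.39,75.03 113.53,34.02" fill="none" stroke="#ff0000"/>
  <polyline points="215.92,35.90 204.24,45.35 190.26,50.34 173.98,50.86 155.41,46.91 134.54,38.49" fill="none" stroke="#000000"/>
</svg>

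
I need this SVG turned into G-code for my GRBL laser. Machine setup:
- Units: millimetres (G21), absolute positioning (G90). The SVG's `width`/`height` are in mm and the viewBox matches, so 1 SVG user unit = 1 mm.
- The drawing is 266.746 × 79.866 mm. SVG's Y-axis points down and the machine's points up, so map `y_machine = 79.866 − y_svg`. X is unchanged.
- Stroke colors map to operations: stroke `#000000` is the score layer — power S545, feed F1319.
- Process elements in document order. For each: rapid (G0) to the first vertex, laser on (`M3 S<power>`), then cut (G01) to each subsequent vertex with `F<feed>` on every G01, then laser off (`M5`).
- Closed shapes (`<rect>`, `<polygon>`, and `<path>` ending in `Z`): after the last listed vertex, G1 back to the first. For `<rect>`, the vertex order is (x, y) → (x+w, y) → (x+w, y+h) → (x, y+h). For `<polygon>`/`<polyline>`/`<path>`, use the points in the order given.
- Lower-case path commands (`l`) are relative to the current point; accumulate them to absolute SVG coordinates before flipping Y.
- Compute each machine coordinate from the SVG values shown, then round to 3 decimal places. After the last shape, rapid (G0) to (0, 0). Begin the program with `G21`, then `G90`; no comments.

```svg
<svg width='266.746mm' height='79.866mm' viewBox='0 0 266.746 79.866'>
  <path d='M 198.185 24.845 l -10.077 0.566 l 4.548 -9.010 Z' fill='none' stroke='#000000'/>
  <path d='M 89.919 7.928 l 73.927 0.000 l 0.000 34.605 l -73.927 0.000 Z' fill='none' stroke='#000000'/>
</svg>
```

G21
G90
G0 X198.185 Y55.021
M3 S545
G01 X188.108 Y54.455 F1319
G01 X192.656 Y63.465 F1319
G01 X198.185 Y55.021 F1319
M5
G0 X89.919 Y71.938
M3 S545
G01 X163.846 Y71.938 F1319
G01 X163.846 Y37.333 F1319
G01 X89.919 Y37.333 F1319
G01 X89.919 Y71.938 F1319
M5
G0 X0.000 Y0.000

1 u = 1 mm; y_m = 79.866 − y.

[1] `<path>` regular polygon, #000000→score S545 F1319: (198.185,55.021) → (188.108,54.455) → (192.656,63.465) → (198.185,55.021) (closed)

[2] `<path>` rectangle, #000000→score S545 F1319: (89.919,71.938) → (163.846,71.938) → (163.846,37.333) → (89.919,37.333) → (89.919,71.938) (closed)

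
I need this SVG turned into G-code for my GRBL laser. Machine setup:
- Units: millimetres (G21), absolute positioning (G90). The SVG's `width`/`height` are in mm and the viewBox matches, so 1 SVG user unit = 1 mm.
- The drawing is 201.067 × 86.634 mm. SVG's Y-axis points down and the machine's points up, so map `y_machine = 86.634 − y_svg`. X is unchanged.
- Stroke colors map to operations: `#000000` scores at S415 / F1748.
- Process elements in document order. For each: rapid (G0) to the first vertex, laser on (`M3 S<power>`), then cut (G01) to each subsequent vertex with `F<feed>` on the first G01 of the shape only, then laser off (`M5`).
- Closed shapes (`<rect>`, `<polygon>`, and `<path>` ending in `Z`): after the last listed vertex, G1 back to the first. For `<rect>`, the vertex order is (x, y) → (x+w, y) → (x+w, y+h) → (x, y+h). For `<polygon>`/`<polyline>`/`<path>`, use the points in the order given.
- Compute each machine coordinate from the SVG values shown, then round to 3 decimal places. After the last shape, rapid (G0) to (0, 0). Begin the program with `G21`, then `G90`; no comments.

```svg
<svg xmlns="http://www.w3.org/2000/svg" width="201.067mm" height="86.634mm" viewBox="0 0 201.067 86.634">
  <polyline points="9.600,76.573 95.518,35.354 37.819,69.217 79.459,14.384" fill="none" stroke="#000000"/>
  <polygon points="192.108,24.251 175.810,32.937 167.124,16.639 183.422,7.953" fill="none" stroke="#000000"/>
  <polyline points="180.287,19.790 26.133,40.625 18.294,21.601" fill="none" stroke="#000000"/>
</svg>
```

1 u = 1 mm; y_m = 86.634 − y.

[1] `<polyline>` open polyline, #000000→score S415 F1748: (9.600,10.061) → (95.518,51.280) → (37.819,17.417) → (79.459,72.250)

[2] `<polygon>` regular polygon, #000000→score S415 F1748: (192.108,62.383) → (175.810,53.697) → (167.124,69.995) → (183.422,78.681) → (192.108,62.383) (closed)

[3] `<polyline>` open polyline, #000000→score S415 F1748: (180.287,66.844) → (26.133,46.009) → (18.294,65.033)

G21
G90
G0 X9.600 Y10.061
M3 S415
G01 X95.518 Y51.280 F1748
G01 X37.819 Y17.417
G01 X79.459 Y72.250
M5
G0 X192.108 Y62.383
M3 S415
G01 X175.810 Y53.697 F1748
G01 X167.124 Y69.995
G01 X183.422 Y78.681
G01 X192.108 Y62.383
M5
G0 X180.287 Y66.844
M3 S415
G01 X26.133 Y46.009 F1748
G01 X18.294 Y65.033
M5
G0 X0.000 Y0.000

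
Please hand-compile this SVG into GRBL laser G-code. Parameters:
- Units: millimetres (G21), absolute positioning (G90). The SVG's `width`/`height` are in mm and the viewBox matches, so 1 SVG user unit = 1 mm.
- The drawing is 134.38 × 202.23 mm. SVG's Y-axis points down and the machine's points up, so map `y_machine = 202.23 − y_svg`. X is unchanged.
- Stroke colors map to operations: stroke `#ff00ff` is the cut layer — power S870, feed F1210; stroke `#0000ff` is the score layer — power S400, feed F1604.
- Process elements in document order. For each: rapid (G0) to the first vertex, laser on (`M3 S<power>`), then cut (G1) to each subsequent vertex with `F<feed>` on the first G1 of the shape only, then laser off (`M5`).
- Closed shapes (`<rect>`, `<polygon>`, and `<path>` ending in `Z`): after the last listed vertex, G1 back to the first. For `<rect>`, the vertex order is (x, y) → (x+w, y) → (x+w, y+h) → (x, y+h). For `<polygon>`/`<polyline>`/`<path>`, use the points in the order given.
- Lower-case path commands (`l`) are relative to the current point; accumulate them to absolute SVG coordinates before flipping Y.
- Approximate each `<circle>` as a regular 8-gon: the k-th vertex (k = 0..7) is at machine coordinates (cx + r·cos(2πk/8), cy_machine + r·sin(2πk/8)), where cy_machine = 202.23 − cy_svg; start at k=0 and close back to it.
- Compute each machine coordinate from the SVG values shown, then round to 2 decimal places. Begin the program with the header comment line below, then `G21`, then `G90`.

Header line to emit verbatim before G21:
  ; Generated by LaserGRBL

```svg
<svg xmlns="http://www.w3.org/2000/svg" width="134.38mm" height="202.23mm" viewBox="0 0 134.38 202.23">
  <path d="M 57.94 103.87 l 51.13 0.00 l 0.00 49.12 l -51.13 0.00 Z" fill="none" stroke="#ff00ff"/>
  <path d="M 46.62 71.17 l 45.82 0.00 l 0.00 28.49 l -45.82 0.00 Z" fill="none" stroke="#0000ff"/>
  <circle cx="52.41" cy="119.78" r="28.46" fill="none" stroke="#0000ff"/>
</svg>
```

Since the viewBox matches the mm dimensions, user units are millimetres directly. The only transform is the Y-flip y_m = 202.23 − y_svg.

Shape 1 is a rectangle drawn with `<path>`. Its stroke #ff00ff means cut at S870, F1210. After flipping Y the toolpath is (57.94,98.36) → (109.07,98.36) → (109.07,49.24) → (57.94,49.24) → (57.94,98.36), returning to the start.

Shape 2 is a rectangle drawn with `<path>`. Its stroke #0000ff means score at S400, F1604. After flipping Y the toolpath is (46.62,131.06) → (92.44,131.06) → (92.44,102.57) → (46.62,102.57) → (46.62,131.06), returning to the start.

Shape 3 is a circle drawn with `<circle>`. Its stroke #0000ff means score at S400, F1604. After flipping Y the toolpath is (80.87,82.45) → (72.53,102.57) → (52.41,110.91) → (32.29,102.57) → (23.95,82.45) → (32.29,62.33) → (52.41,53.99) → (72.53,62.33) → (80.87,82.45), returning to the start.

; Generated by LaserGRBL
G21
G90
G0 X57.94 Y98.36
M3 S870
G1 X109.07 Y98.36 F1210
G1 X109.07 Y49.24
G1 X57.94 Y49.24
G1 X57.94 Y98.36
M5
G0 X46.62 Y131.06
M3 S400
G1 X92.44 Y131.06 F1604
G1 X92.44 Y102.57
G1 X46.62 Y102.57
G1 X46.62 Y131.06
M5
G0 X80.87 Y82.45
M3 S400
G1 X72.53 Y102.57 F1604
G1 X52.41 Y110.91
G1 X32.29 Y102.57
G1 X23.95 Y82.45
G1 X32.29 Y62.33
G1 X52.41 Y53.99
G1 X72.53 Y62.33
G1 X80.87 Y82.45
M5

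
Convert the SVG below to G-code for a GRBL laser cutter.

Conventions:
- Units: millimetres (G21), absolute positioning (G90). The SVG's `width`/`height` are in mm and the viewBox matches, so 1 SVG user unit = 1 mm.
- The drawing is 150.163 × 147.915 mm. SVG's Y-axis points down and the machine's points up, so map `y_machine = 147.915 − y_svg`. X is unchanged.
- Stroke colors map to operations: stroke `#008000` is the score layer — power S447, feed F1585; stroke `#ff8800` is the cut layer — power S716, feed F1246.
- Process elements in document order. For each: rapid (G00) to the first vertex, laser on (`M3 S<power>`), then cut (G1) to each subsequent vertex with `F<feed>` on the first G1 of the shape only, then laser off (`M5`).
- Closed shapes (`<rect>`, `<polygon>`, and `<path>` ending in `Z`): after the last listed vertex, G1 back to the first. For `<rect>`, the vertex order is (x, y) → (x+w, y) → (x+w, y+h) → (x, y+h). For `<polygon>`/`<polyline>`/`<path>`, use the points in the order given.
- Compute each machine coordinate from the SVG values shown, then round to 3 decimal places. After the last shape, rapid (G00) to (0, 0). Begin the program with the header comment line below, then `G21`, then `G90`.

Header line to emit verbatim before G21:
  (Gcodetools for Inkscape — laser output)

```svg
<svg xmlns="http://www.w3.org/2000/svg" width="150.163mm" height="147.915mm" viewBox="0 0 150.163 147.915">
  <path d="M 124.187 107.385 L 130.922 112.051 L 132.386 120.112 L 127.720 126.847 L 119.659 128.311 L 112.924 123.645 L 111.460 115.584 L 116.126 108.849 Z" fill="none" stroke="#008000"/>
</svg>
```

Since the viewBox matches the mm dimensions, user units are millimetres directly. The only transform is the Y-flip y_m = 147.915 − y_svg.

Shape 1 is a regular polygon drawn with `<path>`. Its stroke #008000 means score at S447, F1585. After flipping Y the toolpath is (124.187,40.530) → (130.922,35.864) → (132.386,27.803) → (127.720,21.068) → (119.659,19.604) → (112.924,24.270) → (111.460,32.331) → (116.126,39.066) → (124.187,40.530), returning to the start.

(Gcodetools for Inkscape — laser output)
G21
G90
G00 X124.187 Y40.530
M3 S447
G1 X130.922 Y35.864 F1585
G1 X132.386 Y27.803
G1 X127.720 Y21.068
G1 X119.659 Y19.604
G1 X112.924 Y24.270
G1 X111.460 Y32.331
G1 X116.126 Y39.066
G1 X124.187 Y40.530
M5
G00 X0.000 Y0.000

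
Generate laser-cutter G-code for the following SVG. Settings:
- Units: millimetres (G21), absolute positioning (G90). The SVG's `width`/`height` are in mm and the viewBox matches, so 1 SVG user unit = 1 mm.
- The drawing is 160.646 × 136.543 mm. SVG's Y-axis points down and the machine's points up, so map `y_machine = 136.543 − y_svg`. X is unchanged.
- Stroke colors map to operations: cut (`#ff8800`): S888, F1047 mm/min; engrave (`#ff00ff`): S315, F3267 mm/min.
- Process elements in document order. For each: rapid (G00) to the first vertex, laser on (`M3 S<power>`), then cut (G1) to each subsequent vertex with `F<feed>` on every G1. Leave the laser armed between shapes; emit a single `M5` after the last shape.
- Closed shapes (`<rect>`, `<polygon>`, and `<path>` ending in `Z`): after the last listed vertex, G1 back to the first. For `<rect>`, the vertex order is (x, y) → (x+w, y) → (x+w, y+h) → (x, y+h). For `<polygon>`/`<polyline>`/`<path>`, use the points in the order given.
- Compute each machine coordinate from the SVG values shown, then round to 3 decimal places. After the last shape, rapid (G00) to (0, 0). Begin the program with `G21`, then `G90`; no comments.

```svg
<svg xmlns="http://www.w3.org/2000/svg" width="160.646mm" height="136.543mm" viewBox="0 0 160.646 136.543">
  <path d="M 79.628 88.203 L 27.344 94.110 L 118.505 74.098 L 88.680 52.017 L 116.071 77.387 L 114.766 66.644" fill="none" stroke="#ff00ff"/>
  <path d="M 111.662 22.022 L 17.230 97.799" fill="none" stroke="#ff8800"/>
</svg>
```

Since the viewBox matches the mm dimensions, user units are millimetres directly. The only transform is the Y-flip y_m = 136.543 − y_svg.

Shape 1 is a open polyline drawn with `<path>`. Its stroke #ff00ff means engrave at S315, F3267. After flipping Y the toolpath is (79.628,48.340) → (27.344,42.433) → (118.505,62.445) → (88.680,84.526) → (116.071,59.156) → (114.766,69.899).

Shape 2 is a line segment drawn with `<path>`. Its stroke #ff8800 means cut at S888, F1047. After flipping Y the toolpath is (111.662,114.521) → (17.230,38.744).

G21
G90
G00 X79.628 Y48.340
M3 S315
G1 X27.344 Y42.433 F3267
G1 X118.505 Y62.445 F3267
G1 X88.680 Y84.526 F3267
G1 X116.071 Y59.156 F3267
G1 X114.766 Y69.899 F3267
G00 X111.662 Y114.521
M3 S888
G1 X17.230 Y38.744 F1047
M5
G00 X0.000 Y0.000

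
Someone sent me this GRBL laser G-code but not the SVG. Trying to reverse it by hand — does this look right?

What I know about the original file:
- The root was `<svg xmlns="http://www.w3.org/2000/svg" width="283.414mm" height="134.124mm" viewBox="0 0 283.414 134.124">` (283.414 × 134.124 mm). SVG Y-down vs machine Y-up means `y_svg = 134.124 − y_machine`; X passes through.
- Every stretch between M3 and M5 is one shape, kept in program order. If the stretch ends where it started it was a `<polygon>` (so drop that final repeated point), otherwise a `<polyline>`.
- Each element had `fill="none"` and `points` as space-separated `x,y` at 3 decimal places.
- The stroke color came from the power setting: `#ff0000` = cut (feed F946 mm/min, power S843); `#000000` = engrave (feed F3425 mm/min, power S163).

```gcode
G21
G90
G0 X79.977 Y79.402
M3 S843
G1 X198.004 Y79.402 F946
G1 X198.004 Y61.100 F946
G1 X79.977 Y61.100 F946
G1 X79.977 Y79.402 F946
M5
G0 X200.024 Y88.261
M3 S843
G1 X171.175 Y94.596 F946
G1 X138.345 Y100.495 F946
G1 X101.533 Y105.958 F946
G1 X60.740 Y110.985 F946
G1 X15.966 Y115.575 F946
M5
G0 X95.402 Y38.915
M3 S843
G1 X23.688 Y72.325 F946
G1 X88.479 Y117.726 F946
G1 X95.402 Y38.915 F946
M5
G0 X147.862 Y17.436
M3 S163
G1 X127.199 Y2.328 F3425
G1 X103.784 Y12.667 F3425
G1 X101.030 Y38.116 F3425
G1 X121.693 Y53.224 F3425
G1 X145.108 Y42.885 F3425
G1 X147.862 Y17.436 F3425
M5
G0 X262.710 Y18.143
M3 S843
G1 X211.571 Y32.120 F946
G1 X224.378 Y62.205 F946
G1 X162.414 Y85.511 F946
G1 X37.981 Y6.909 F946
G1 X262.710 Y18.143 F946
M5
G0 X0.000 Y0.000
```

Each laser-on run becomes one SVG element. Flip Y back into SVG space with y_svg = 134.124 − y_machine.

Run 1: power S843 maps to stroke `#ff0000` (cut). The run returns to its start, so emit a `<polygon>` with points (Y-flipped): 79.977,54.722 198.004,54.722 198.004,73.024 79.977,73.024.

Run 2: S843 ⇒ cut layer `#ff0000`. The run is open, so emit a `<polyline>` with points (Y-flipped): 200.024,45.863 171.175,39.528 138.345,33.629 101.533,28.166 60.740,23.139 15.966,18.549.

Run 3: the run's S843 means `#ff0000` (cut). The run returns to its start, so emit a `<polygon>` with points (Y-flipped): 95.402,95.209 23.688,61.799 88.479,16.398.

Run 4: power S163 maps to stroke `#000000` (engrave). The run returns to its start, so emit a `<polygon>` with points (Y-flipped): 147.862,116.688 127.199,131.796 103.784,121.457 101.030,96.008 121.693,80.900 145.108,91.239.

Run 5: the run's S843 means `#ff0000` (cut). The run returns to its start, so emit a `<polygon>` with points (Y-flipped): 262.710,115.981 211.571,102.004 224.378,71.919 162.414,48.613 37.981,127.215.

<svg xmlns="http://www.w3.org/2000/svg" width="283.414mm" height="134.124mm" viewBox="0 0 283.414 134.124">
  <polygon points="79.977,54.722 198.004,54.722 198.004,73.024 79.977,73.024" fill="none" stroke="#ff0000"/>
  <polyline points="200.024,45.863 171.175,39.528 138.345,33.629 101.533,28.166 60.740,23.139 15.966,18.549" fill="none" stroke="#ff0000"/>
  <polygon points="95.402,95.209 23.688,61.799 88.479,16.398" fill="none" stroke="#ff0000"/>
  <polygon points="147.862,116.688 127.199,131.796 103.784,121.457 101.030,96.008 121.693,80.900 145.108,91.239" fill="none" stroke="#000000"/>
  <polygon points="262.710,115.981 211.571,102.004 224.378,71.919 162.414,48.613 37.981,127.215" fill="none" stroke="#ff0000"/>
</svg>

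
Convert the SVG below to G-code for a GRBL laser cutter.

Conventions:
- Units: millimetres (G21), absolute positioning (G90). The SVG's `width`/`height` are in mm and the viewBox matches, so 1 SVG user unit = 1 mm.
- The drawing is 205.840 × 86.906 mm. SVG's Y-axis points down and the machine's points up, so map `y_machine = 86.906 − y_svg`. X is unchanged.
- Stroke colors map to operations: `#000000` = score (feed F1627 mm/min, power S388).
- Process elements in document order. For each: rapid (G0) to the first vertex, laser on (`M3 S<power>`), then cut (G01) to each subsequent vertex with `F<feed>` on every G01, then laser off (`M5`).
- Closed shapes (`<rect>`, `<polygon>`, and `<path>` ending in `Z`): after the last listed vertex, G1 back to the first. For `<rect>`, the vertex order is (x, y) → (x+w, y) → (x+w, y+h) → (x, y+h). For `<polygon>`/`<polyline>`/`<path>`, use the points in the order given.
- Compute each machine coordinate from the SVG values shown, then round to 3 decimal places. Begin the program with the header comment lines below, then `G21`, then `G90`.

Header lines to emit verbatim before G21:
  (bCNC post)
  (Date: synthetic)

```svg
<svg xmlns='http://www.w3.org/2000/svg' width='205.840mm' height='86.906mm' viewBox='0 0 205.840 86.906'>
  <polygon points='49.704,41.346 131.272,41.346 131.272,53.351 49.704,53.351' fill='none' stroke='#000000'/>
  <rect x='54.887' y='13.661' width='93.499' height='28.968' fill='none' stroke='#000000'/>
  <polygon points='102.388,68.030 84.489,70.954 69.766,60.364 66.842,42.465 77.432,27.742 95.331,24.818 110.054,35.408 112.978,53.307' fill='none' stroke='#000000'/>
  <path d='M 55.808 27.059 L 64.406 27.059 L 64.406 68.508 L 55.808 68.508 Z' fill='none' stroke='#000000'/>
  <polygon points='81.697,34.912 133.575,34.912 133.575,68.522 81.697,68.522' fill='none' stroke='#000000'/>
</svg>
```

1 u = 1 mm; y_m = 86.906 − y.

[1] `<polygon>` rectangle, #000000→score S388 F1627: (49.704,45.560) → (131.272,45.560) → (131.272,33.555) → (49.704,33.555) → (49.704,45.560) (closed)

[2] `<rect>` rectangle, #000000→score S388 F1627: (54.887,73.245) → (148.386,73.245) → (148.386,44.277) → (54.887,44.277) → (54.887,73.245) (closed)

[3] `<polygon>` regular polygon, #000000→score S388 F1627: (102.388,18.876) → (84.489,15.952) → (69.766,26.542) → (66.842,44.441) → (77.432,59.164) → (95.331,62.088) → (110.054,51.498) → (112.978,33.599) → (102.388,18.876) (closed)

[4] `<path>` rectangle, #000000→score S388 F1627: (55.808,59.847) → (64.406,59.847) → (64.406,18.398) → (55.808,18.398) → (55.808,59.847) (closed)

[5] `<polygon>` rectangle, #000000→score S388 F1627: (81.697,51.994) → (133.575,51.994) → (133.575,18.384) → (81.697,18.384) → (81.697,51.994) (closed)

(bCNC post)
(Date: synthetic)
G21
G90
G0 X49.704 Y45.560
M3 S388
G01 X131.272 Y45.560 F1627
G01 X131.272 Y33.555 F1627
G01 X49.704 Y33.555 F1627
G01 X49.704 Y45.560 F1627
M5
G0 X54.887 Y73.245
M3 S388
G01 X148.386 Y73.245 F1627
G01 X148.386 Y44.277 F1627
G01 X54.887 Y44.277 F1627
G01 X54.887 Y73.245 F1627
M5
G0 X102.388 Y18.876
M3 S388
G01 X84.489 Y15.952 F1627
G01 X69.766 Y26.542 F1627
G01 X66.842 Y44.441 F1627
G01 X77.432 Y59.164 F1627
G01 X95.331 Y62.088 F1627
G01 X110.054 Y51.498 F1627
G01 X112.978 Y33.599 F1627
G01 X102.388 Y18.876 F1627
M5
G0 X55.808 Y59.847
M3 S388
G01 X64.406 Y59.847 F1627
G01 X64.406 Y18.398 F1627
G01 X55.808 Y18.398 F1627
G01 X55.808 Y59.847 F1627
M5
G0 X81.697 Y51.994
M3 S388
G01 X133.575 Y51.994 F1627
G01 X133.575 Y18.384 F1627
G01 X81.697 Y18.384 F1627
G01 X81.697 Y51.994 F1627
M5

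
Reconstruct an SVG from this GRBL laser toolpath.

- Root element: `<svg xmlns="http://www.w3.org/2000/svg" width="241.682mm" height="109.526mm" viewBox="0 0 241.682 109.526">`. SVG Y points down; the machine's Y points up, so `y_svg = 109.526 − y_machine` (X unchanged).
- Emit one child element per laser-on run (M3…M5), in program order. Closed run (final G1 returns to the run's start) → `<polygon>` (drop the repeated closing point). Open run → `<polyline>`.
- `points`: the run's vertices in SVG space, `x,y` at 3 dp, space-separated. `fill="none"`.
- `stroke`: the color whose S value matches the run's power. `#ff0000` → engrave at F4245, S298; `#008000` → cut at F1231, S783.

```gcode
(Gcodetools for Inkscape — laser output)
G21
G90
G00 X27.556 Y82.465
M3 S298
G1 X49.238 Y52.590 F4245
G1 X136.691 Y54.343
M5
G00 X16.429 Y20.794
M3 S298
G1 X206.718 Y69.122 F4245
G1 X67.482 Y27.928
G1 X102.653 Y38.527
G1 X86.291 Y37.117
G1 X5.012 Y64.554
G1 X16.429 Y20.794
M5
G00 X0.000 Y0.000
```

Machine Y-up, SVG Y-down with viewBox height 109.526, so y_svg = 109.526 − y_machine; X carries over. Every run uses S298, so all elements get stroke `#ff0000` (engrave).

Run 1: The run is open, so emit a `<polyline>` with points (Y-flipped): 27.556,27.061 49.238,56.936 136.691,55.183.

Run 2: The run returns to its start, so emit a `<polygon>` with points (Y-flipped): 16.429,88.732 206.718,40.404 67.482,81.598 102.653,70.999 86.291,72.409 5.012,44.972.

<svg xmlns="http://www.w3.org/2000/svg" width="241.682mm" height="109.526mm" viewBox="0 0 241.682 109.526">
  <polyline points="27.556,27.061 49.238,56.936 136.691,55.183" fill="none" stroke="#ff0000"/>
  <polygon points="16.429,88.732 206.718,40.404 67.482,81.598 102.653,70.999 86.291,72.409 5.012,44.972" fill="none" stroke="#ff0000"/>
</svg>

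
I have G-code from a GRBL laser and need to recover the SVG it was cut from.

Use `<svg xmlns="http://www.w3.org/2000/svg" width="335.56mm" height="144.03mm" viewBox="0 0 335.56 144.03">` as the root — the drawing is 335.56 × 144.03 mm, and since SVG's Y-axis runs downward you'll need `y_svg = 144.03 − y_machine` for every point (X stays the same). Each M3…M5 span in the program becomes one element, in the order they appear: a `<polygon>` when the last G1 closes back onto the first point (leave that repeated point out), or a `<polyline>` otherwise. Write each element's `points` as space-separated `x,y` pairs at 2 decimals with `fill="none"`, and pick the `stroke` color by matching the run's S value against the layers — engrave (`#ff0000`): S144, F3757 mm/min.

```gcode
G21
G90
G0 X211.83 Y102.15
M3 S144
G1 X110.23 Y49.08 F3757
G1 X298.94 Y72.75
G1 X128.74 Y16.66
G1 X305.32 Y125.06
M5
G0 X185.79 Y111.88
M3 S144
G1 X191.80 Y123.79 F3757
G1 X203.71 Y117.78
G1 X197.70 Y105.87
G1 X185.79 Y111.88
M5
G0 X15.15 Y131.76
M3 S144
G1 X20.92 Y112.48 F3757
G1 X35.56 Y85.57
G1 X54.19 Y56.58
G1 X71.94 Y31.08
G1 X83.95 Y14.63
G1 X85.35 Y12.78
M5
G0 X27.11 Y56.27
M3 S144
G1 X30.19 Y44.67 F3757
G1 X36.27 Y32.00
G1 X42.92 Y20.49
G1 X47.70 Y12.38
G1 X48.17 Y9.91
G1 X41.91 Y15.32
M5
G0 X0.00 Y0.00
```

Machine Y-up, SVG Y-down with viewBox height 144.03, so y_svg = 144.03 − y_machine; X carries over. Every run uses S144, so all elements get stroke `#ff0000` (engrave).

Run 1: The run is open, so emit a `<polyline>` with points (Y-flipped): 211.83,41.88 110.23,94.95 298.94,71.28 128.74,127.37 305.32,18.97.

Run 2: The run returns to its start, so emit a `<polygon>` with points (Y-flipped): 185.79,32.15 191.80,20.24 203.71,26.25 197.70,38.16.

Run 3: The run is open, so emit a `<polyline>` with points (Y-flipped): 15.15,12.27 20.92,31.55 35.56,58.46 54.19,87.45 71.94,112.95 83.95,129.40 85.35,131.25.

Run 4: The run is open, so emit a `<polyline>` with points (Y-flipped): 27.11,87.76 30.19,99.36 36.27,112.03 42.92,123.54 47.70,131.65 48.17,134.12 41.91,128.71.

<svg xmlns="http://www.w3.org/2000/svg" width="335.56mm" height="144.03mm" viewBox="0 0 335.56 144.03">
  <polyline points="211.83,41.88 110.23,94.95 298.94,71.28 128.74,127.37 305.32,18.97" fill="none" stroke="#ff0000"/>
  <polygon points="185.79,32.15 191.80,20.24 203.71,26.25 197.70,38.16" fill="none" stroke="#ff0000"/>
  <polyline points="15.15,12.27 20.92,31.55 35.56,58.46 54.19,87.45 71.94,112.95 83.95,129.40 85.35,131.25" fill="none" stroke="#ff0000"/>
  <polyline points="27.11,87.76 30.19,99.36 36.27,112.03 42.92,123.54 47.70,131.65 48.17,134.12 41.91,128.71" fill="none" stroke="#ff0000"/>
</svg>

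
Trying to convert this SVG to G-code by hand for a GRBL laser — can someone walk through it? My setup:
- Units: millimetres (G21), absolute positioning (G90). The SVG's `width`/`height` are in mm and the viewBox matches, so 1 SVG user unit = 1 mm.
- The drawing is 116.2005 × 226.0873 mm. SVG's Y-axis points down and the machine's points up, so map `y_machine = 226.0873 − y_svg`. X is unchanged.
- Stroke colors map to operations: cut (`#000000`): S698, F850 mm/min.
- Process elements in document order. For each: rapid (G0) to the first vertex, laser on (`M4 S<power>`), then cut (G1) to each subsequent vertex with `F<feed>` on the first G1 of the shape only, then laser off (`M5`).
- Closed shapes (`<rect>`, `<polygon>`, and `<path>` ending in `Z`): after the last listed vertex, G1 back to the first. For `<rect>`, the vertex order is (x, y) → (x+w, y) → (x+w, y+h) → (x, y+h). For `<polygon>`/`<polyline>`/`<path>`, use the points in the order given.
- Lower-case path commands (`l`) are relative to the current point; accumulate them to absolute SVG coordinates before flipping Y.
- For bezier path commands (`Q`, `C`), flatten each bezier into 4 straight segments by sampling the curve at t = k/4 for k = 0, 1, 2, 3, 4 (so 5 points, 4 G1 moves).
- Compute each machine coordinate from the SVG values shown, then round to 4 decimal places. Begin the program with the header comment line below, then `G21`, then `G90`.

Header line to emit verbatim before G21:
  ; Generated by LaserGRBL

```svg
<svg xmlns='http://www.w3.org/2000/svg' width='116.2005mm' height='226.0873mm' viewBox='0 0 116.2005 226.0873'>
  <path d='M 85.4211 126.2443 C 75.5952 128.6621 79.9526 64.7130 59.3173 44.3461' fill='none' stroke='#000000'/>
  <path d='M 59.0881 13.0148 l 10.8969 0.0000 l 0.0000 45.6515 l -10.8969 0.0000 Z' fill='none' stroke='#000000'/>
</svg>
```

1 u = 1 mm; y_m = 226.0873 − y.

[1] `<path>` cubic bezier, #000000→cut S698 F850: (85.4211,99.8430) → (80.0989,108.7555) → (76.4227,132.2478) → (70.7198,160.0123) → (59.3173,181.7412)

[2] `<path>` rectangle, #000000→cut S698 F850: (59.0881,213.0725) → (69.9850,213.0725) → (69.9850,167.4210) → (59.0881,167.4210) → (59.0881,213.0725) (closed)

; Generated by LaserGRBL
G21
G90
G0 X85.4211 Y99.8430
M4 S698
G1 X80.0989 Y108.7555 F850
G1 X76.4227 Y132.2478
G1 X70.7198 Y160.0123
G1 X59.3173 Y181.7412
M5
G0 X59.0881 Y213.0725
M4 S698
G1 X69.9850 Y213.0725 F850
G1 X69.9850 Y167.4210
G1 X59.0881 Y167.4210
G1 X59.0881 Y213.0725
M5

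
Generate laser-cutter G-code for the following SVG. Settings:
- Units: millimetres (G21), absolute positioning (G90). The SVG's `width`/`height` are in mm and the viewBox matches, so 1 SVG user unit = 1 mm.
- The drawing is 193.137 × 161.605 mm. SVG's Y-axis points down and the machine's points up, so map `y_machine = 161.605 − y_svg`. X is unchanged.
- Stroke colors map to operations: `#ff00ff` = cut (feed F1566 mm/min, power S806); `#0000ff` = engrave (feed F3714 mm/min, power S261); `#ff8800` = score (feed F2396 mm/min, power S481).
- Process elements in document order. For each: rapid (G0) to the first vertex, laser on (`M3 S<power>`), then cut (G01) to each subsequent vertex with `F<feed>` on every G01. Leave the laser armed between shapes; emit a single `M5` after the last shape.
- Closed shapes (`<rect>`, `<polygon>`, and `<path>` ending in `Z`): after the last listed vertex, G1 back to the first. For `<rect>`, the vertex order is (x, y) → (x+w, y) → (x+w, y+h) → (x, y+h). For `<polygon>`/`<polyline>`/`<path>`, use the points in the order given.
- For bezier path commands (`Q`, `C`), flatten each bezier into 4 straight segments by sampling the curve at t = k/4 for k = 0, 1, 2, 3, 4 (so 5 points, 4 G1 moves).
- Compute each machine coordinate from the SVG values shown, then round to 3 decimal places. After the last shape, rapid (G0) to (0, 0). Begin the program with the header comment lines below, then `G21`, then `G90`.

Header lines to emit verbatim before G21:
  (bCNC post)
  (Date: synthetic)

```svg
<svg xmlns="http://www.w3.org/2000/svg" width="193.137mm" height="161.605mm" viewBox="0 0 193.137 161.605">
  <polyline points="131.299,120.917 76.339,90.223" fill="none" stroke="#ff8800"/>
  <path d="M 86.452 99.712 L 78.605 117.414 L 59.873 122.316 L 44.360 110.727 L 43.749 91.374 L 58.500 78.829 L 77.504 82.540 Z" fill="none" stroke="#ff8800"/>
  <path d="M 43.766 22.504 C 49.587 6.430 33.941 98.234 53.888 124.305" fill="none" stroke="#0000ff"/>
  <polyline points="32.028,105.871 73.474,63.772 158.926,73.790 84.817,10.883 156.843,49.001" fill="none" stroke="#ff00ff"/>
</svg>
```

1 u = 1 mm; y_m = 161.605 − y.

[1] `<polyline>` line segment, #ff8800→score S481 F2396: (131.299,40.688) → (76.339,71.382)

[2] `<path>` regular polygon, #ff8800→score S481 F2396: (86.452,61.893) → (78.605,44.191) → (59.873,39.289) → (44.360,50.878) → (43.749,70.231) → (58.500,82.776) → (77.504,79.065) → (86.452,61.893) (closed)

[3] `<path>` cubic bezier, #0000ff→engrave S261 F3714: (43.766,139.101) → (44.998,133.642) → (43.530,104.005) → (44.710,66.466) → (53.888,37.300)

[4] `<polyline>` open polyline, #ff00ff→cut S806 F1566: (32.028,55.734) → (73.474,97.833) → (158.926,87.815) → (84.817,150.722) → (156.843,112.604)

(bCNC post)
(Date: synthetic)
G21
G90
G0 X131.299 Y40.688
M3 S481
G01 X76.339 Y71.382 F2396
G0 X86.452 Y61.893
M3 S481
G01 X78.605 Y44.191 F2396
G01 X59.873 Y39.289 F2396
G01 X44.360 Y50.878 F2396
G01 X43.749 Y70.231 F2396
G01 X58.500 Y82.776 F2396
G01 X77.504 Y79.065 F2396
G01 X86.452 Y61.893 F2396
G0 X43.766 Y139.101
M3 S261
G01 X44.998 Y133.642 F3714
G01 X43.530 Y104.005 F3714
G01 X44.710 Y66.466 F3714
G01 X53.888 Y37.300 F3714
G0 X32.028 Y55.734
M3 S806
G01 X73.474 Y97.833 F1566
G01 X158.926 Y87.815 F1566
G01 X84.817 Y150.722 F1566
G01 X156.843 Y112.604 F1566
M5
G0 X0.000 Y0.000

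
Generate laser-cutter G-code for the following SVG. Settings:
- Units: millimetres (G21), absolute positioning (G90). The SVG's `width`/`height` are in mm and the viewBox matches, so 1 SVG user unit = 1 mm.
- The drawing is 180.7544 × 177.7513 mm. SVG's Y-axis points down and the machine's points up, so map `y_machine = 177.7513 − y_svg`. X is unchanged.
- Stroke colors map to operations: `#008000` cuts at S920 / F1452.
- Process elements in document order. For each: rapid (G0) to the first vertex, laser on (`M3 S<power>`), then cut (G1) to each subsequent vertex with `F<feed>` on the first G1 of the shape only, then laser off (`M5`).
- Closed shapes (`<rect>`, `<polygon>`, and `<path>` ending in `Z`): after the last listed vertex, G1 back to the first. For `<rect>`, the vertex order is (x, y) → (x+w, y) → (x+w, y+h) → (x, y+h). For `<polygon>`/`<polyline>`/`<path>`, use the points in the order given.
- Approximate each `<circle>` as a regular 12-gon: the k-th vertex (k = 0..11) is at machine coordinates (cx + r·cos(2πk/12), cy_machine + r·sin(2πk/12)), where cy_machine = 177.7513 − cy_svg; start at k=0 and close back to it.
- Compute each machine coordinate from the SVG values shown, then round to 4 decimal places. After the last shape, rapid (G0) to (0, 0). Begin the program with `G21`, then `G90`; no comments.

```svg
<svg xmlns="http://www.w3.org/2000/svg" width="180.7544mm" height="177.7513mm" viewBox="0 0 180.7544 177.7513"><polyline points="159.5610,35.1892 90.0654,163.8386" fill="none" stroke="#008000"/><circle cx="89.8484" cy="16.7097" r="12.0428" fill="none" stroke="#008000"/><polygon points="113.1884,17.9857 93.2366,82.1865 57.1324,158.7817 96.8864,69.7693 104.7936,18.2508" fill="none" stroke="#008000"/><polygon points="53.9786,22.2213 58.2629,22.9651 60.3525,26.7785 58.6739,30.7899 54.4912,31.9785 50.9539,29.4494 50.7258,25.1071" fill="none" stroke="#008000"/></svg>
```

1 u = 1 mm; y_m = 177.7513 − y.

[1] `<polyline>` line segment, #008000→cut S920 F1452: (159.5610,142.5621) → (90.0654,13.9127)

[2] `<circle>` circle, #008000→cut S920 F1452: (101.8912,161.0416) → (100.2778,167.0630) → (95.8698,171.4710) → (89.8484,173.0844) → (83.8270,171.4710) → (79.4190,167.0630) → (77.8056,161.0416) → (79.4190,155.0202) → (83.8270,150.6122) → (89.8484,148.9988) → (95.8698,150.6122) → (100.2778,155.0202) → (101.8912,161.0416) (closed)

[3] `<polygon>` closed polygon, #008000→cut S920 F1452: (113.1884,159.7656) → (93.2366,95.5648) → (57.1324,18.9696) → (96.8864,107.9820) → (104.7936,159.5005) → (113.1884,159.7656) (closed)

[4] `<polygon>` regular polygon, #008000→cut S920 F1452: (53.9786,155.5300) → (58.2629,154.7862) → (60.3525,150.9728) → (58.6739,146.9614) → (54.4912,145.7728) → (50.9539,148.3019) → (50.7258,152.6442) → (53.9786,155.5300) (closed)

G21
G90
G0 X159.5610 Y142.5621
M3 S920
G1 X90.0654 Y13.9127 F1452
M5
G0 X101.8912 Y161.0416
M3 S920
G1 X100.2778 Y167.0630 F1452
G1 X95.8698 Y171.4710
G1 X89.8484 Y173.0844
G1 X83.8270 Y171.4710
G1 X79.4190 Y167.0630
G1 X77.8056 Y161.0416
G1 X79.4190 Y155.0202
G1 X83.8270 Y150.6122
G1 X89.8484 Y148.9988
G1 X95.8698 Y150.6122
G1 X100.2778 Y155.0202
G1 X101.8912 Y161.0416
M5
G0 X113.1884 Y159.7656
M3 S920
G1 X93.2366 Y95.5648 F1452
G1 X57.1324 Y18.9696
G1 X96.8864 Y107.9820
G1 X104.7936 Y159.5005
G1 X113.1884 Y159.7656
M5
G0 X53.9786 Y155.5300
M3 S920
G1 X58.2629 Y154.7862 F1452
G1 X60.3525 Y150.9728
G1 X58.6739 Y146.9614
G1 X54.4912 Y145.7728
G1 X50.9539 Y148.3019
G1 X50.7258 Y152.6442
G1 X53.9786 Y155.5300
M5
G0 X0.0000 Y0.0000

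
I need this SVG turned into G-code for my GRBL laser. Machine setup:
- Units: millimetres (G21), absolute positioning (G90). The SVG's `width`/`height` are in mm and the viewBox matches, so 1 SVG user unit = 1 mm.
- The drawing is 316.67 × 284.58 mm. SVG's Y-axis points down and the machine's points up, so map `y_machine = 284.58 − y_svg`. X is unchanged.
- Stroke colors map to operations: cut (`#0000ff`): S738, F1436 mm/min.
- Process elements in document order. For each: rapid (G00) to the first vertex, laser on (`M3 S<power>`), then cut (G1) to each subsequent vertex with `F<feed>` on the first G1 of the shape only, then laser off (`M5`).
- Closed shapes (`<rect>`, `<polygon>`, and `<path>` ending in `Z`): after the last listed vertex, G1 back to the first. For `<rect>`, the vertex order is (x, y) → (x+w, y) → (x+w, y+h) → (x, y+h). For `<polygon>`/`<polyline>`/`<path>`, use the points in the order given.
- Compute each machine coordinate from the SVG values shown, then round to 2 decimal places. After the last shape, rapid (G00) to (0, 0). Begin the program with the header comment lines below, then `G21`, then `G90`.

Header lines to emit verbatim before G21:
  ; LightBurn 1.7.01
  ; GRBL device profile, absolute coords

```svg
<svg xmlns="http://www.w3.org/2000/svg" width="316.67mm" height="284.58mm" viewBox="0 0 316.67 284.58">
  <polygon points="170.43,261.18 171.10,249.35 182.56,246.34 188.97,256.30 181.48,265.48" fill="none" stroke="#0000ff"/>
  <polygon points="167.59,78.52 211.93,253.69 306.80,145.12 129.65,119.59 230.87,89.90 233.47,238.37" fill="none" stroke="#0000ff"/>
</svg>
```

viewBox `0 0 316.67 284.58` with mm width/height → 1 unit = 1 mm. Flip: y_m = 284.58 − y_svg.

**Shape 1** — `<polygon>` regular polygon, stroke `#0000ff` → cut (S738, F1436). Machine vertices: (170.43,23.40) → (171.10,35.23) → (182.56,38.24) → (188.97,28.28) → (181.48,19.10) → (170.43,23.40). Closed: final G1 returns to the first vertex.

**Shape 2** — `<polygon>` closed polygon, stroke `#0000ff` → cut (S738, F1436). Machine vertices: (167.59,206.06) → (211.93,30.89) → (306.80,139.46) → (129.65,164.99) → (230.87,194.68) → (233.47,46.21) → (167.59,206.06). Closed: final G1 returns to the first vertex.

; LightBurn 1.7.01
; GRBL device profile, absolute coords
G21
G90
G00 X170.43 Y23.40
M3 S738
G1 X171.10 Y35.23 F1436
G1 X182.56 Y38.24
G1 X188.97 Y28.28
G1 X181.48 Y19.10
G1 X170.43 Y23.40
M5
G00 X167.59 Y206.06
M3 S738
G1 X211.93 Y30.89 F1436
G1 X306.80 Y139.46
G1 X129.65 Y164.99
G1 X230.87 Y194.68
G1 X233.47 Y46.21
G1 X167.59 Y206.06
M5
G00 X0.00 Y0.00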